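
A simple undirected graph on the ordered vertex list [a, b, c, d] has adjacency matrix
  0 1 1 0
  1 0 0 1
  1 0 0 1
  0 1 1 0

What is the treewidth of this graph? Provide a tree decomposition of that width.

Each bag holds 3 vertices, so the decomposition has width 2, which upper-bounds the treewidth. For the lower bound, G contains the cycle c–a–b–d–c, so G is not a forest; only forests have treewidth ≤ 1, hence tw(G) ≥ 2. Hence tw(G) = 2 exactly.

Treewidth 2.
Bags: B1 = {a, b, c}  B2 = {b, c, d}
Tree: B1–B2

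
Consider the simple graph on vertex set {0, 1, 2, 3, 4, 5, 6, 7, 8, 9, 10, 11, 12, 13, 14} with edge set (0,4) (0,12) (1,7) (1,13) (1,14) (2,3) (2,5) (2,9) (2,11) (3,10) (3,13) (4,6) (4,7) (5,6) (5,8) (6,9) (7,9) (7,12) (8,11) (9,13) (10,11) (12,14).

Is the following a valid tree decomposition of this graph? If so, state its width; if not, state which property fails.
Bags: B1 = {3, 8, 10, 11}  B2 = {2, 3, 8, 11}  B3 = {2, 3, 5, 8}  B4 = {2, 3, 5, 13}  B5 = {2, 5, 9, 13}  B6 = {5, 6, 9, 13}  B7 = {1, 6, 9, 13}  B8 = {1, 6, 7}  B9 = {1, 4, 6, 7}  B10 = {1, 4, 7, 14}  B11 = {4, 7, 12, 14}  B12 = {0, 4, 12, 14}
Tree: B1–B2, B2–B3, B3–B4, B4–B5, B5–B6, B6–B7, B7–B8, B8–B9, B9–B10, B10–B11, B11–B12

A tree decomposition must satisfy three properties: every vertex lies in some bag; for every edge, both endpoints lie together in some bag; and for every vertex, the bags containing it form a connected subtree. Here edge (9,7) lies in no bag, so the decomposition is invalid.

No — edge (9,7) lies in no bag.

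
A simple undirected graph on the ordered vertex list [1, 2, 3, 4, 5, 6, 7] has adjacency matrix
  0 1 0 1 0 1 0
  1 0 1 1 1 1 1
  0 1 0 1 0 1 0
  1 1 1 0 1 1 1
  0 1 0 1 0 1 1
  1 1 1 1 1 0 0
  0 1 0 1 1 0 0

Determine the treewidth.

3

A width-3 tree decomposition is:
Bags: B1 = {2, 4, 5, 6}  B2 = {1, 2, 4, 6}  B3 = {2, 3, 4, 6}  B4 = {2, 4, 5, 7}
Tree: B1–B2, B1–B3, B1–B4
Every bag has size at most 4, so the width is 4 − 1 = 3 and tw(G) ≤ 3. For the lower bound, the 4 vertices {1, 2, 4, 6} are pairwise adjacent, and any tree decomposition puts a clique entirely inside one bag — forcing width ≥ 3. Therefore the treewidth is 3.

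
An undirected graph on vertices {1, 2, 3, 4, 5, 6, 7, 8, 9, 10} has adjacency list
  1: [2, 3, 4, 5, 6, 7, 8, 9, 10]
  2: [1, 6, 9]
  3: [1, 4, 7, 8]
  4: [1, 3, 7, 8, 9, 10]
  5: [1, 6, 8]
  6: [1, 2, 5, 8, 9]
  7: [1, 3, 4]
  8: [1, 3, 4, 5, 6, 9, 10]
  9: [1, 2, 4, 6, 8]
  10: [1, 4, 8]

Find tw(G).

A width-3 tree decomposition is:
Bags: B1 = {1, 4, 8, 9}  B2 = {1, 3, 4, 8}  B3 = {1, 6, 8, 9}  B4 = {1, 4, 8, 10}  B5 = {1, 2, 6, 9}  B6 = {1, 5, 6, 8}  B7 = {1, 3, 4, 7}
Tree: B1–B2, B1–B3, B2–B4, B3–B5, B3–B6, B2–B7
Each bag holds 4 vertices, so the decomposition has width 3, which upper-bounds the treewidth. Conversely, {1, 4, 8, 9} is a clique of size 4, and the vertices of any clique must share a bag in every tree decomposition; so some bag has ≥ 4 vertices and tw(G) ≥ 3. Therefore the treewidth is 3.

3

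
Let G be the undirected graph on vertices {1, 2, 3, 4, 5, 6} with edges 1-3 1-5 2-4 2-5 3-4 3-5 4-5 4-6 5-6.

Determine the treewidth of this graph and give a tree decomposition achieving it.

The largest bag has 3 vertices, giving width 2; this decomposition certifies tw(G) ≤ 2. Conversely, {1, 3, 5} is a clique of size 3, and the vertices of any clique must share a bag in every tree decomposition; so some bag has ≥ 3 vertices and tw(G) ≥ 2. The upper and lower bounds meet at 2, so that is the treewidth.

Treewidth 2.
One such decomposition:
Bags: B1 = {2, 4, 5}  B2 = {4, 5, 6}  B3 = {3, 4, 5}  B4 = {1, 3, 5}
Tree: B1–B2, B2–B3, B3–B4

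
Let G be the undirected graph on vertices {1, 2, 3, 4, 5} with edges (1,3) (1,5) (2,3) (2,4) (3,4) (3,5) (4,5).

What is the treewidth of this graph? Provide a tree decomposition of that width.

Treewidth 2.
One such decomposition:
Bags: B1 = {3, 4, 5}  B2 = {1, 3, 5}  B3 = {2, 3, 4}
Tree: B1–B2, B1–B3

Each bag holds 3 vertices, so the decomposition has width 2, which upper-bounds the treewidth. Conversely, {1, 3, 5} is a clique of size 3, and the vertices of any clique must share a bag in every tree decomposition; so some bag has ≥ 3 vertices and tw(G) ≥ 2. Combining the bounds, tw(G) = 2.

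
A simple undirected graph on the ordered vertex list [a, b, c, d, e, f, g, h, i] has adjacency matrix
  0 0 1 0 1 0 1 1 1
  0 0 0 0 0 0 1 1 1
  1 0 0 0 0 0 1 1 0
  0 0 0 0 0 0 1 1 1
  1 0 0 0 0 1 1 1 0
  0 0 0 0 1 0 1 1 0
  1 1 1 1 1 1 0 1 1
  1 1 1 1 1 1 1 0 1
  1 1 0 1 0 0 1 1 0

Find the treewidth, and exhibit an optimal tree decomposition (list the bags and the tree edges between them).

Every bag has size at most 4, so the width is 4 − 1 = 3 and tw(G) ≤ 3. Conversely, {a, e, g, h} is a clique of size 4, and the vertices of any clique must share a bag in every tree decomposition; so some bag has ≥ 4 vertices and tw(G) ≥ 3. The upper and lower bounds meet at 3, so that is the treewidth.

Treewidth 3.
Bags: B1 = {d, g, h, i}  B2 = {a, g, h, i}  B3 = {a, e, g, h}  B4 = {a, c, g, h}  B5 = {b, g, h, i}  B6 = {e, f, g, h}
Tree: B1–B2, B2–B3, B2–B4, B1–B5, B3–B6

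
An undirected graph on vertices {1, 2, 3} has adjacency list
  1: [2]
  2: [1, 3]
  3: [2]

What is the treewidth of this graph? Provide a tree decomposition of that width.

The largest bag has 2 vertices, giving width 1; this decomposition certifies tw(G) ≤ 1. Since G has at least one edge (e.g. 2–3), it is not an edgeless graph, so tw(G) ≥ 1. Hence tw(G) = 1 exactly.

Treewidth 1.
One such decomposition:
Bags: B1 = {2, 3}  B2 = {1, 2}
Tree: B1–B2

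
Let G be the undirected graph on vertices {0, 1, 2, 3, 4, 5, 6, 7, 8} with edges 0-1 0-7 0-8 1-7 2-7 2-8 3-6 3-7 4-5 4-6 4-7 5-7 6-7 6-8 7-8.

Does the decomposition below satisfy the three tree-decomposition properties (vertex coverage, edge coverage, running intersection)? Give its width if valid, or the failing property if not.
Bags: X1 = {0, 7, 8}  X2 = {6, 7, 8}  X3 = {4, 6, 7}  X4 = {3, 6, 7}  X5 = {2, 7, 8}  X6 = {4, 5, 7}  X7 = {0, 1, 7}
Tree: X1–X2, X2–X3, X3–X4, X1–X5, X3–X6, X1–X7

Vertex coverage: the bags together contain {0, 1, 2, 3, 4, 5, 6, 7, 8}, the full vertex set. Edge coverage: each edge of G has both endpoints in at least one bag. Running intersection: for every vertex, the bags containing it form a connected subtree. All three properties hold, so this is a valid tree decomposition of width max|bag| − 1 = 2, and hence tw(G) ≤ 2.

Yes; width 2.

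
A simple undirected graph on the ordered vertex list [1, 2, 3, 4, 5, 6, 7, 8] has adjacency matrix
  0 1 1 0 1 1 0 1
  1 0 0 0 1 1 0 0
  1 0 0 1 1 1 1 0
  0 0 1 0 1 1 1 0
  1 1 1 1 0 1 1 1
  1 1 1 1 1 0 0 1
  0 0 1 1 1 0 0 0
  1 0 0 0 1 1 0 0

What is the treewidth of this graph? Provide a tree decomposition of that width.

Treewidth 3.
One such decomposition:
Bags: B1 = {3, 4, 5, 6}  B2 = {1, 3, 5, 6}  B3 = {1, 5, 6, 8}  B4 = {1, 2, 5, 6}  B5 = {3, 4, 5, 7}
Tree: B1–B2, B2–B3, B2–B4, B1–B5

Each bag holds 4 vertices, so the decomposition has width 3, which upper-bounds the treewidth. For the lower bound, the 4 vertices {1, 5, 6, 8} are pairwise adjacent, and any tree decomposition puts a clique entirely inside one bag — forcing width ≥ 3. Hence tw(G) = 3 exactly.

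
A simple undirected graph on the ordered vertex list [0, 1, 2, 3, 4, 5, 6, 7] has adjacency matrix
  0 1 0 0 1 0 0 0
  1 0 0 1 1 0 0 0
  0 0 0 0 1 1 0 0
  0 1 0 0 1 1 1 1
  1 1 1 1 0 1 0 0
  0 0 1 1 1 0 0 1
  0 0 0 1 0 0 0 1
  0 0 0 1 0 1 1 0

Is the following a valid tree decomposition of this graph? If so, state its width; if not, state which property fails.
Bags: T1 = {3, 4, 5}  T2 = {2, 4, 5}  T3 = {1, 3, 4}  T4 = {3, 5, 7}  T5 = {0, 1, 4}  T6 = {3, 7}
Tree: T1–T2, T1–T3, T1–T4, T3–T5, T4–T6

No — vertex 6 appears in no bag.

A tree decomposition must satisfy three properties: every vertex lies in some bag; for every edge, both endpoints lie together in some bag; and for every vertex, the bags containing it form a connected subtree. Here vertex 6 appears in no bag, so the decomposition is invalid.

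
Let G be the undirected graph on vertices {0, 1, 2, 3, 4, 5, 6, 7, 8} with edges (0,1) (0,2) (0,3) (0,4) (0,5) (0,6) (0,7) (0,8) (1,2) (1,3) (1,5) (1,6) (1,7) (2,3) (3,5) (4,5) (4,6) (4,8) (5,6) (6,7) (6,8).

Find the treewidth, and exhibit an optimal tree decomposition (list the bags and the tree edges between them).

Treewidth 3.
One optimal decomposition is:
Bags: B1 = {0, 1, 6, 7}  B2 = {0, 1, 5, 6}  B3 = {0, 4, 5, 6}  B4 = {0, 1, 3, 5}  B5 = {0, 1, 2, 3}  B6 = {0, 4, 6, 8}
Tree: B1–B2, B2–B3, B2–B4, B4–B5, B3–B6

Each bag holds 4 vertices, so the decomposition has width 3, which upper-bounds the treewidth. On the other hand G contains the 4-clique {0, 4, 6, 8}. A clique must lie in a single bag of any decomposition, so no decomposition can have width below 3. The upper and lower bounds meet at 3, so that is the treewidth.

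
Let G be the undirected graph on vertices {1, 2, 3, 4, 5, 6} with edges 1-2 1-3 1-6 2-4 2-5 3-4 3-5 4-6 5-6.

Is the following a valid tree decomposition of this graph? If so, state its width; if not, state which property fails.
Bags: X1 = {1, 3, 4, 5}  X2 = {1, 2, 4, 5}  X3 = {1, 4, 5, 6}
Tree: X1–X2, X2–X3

Yes; width 3.

Checking the three conditions: (i) the bags cover all of {1, 2, 3, 4, 5, 6}; (ii) for each edge, some bag contains both endpoints; (iii) the bags containing any fixed vertex form a subtree. All hold, so the decomposition is valid with width 4 − 1 = 3.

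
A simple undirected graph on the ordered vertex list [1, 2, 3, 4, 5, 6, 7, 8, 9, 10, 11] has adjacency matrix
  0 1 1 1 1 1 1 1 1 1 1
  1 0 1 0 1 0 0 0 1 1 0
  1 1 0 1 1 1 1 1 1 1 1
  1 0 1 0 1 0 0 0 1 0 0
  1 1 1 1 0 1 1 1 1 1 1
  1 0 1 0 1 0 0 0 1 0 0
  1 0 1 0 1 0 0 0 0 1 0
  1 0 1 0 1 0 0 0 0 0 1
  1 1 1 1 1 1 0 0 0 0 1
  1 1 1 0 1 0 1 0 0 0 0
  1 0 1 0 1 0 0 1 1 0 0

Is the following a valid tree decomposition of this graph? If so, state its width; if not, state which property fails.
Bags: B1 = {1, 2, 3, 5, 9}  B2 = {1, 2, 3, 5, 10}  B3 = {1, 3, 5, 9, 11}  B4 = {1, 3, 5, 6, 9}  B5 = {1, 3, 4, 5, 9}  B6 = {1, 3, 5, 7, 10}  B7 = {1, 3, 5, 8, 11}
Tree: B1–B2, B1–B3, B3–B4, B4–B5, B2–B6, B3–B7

Yes; width 4.

Vertex coverage: the bags together contain {1, 2, 3, 4, 5, 6, 7, 8, 9, 10, 11}, the full vertex set. Edge coverage: each edge of G has both endpoints in at least one bag. Running intersection: for every vertex, the bags containing it form a connected subtree. All three properties hold, so this is a valid tree decomposition of width max|bag| − 1 = 4, and hence tw(G) ≤ 4.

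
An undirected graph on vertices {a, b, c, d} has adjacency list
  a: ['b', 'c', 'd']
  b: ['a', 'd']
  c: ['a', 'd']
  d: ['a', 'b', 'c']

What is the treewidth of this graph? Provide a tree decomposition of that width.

Each bag holds 3 vertices, so the decomposition has width 2, which upper-bounds the treewidth. On the other hand G contains the 3-clique {a, c, d}. A clique must lie in a single bag of any decomposition, so no decomposition can have width below 2. The upper and lower bounds meet at 2, so that is the treewidth.

Treewidth 2.
Bags: B1 = {a, c, d}  B2 = {a, b, d}
Tree: B1–B2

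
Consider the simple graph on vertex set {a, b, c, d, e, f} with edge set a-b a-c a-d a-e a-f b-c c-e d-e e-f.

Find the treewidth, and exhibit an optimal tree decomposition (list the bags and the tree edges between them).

The largest bag has 3 vertices, giving width 2; this decomposition certifies tw(G) ≤ 2. For the lower bound, the 3 vertices {a, d, e} are pairwise adjacent, and any tree decomposition puts a clique entirely inside one bag — forcing width ≥ 2. Therefore the treewidth is 2.

Treewidth 2.
Bags: B1 = {a, c, e}  B2 = {a, b, c}  B3 = {a, d, e}  B4 = {a, e, f}
Tree: B1–B2, B1–B3, B3–B4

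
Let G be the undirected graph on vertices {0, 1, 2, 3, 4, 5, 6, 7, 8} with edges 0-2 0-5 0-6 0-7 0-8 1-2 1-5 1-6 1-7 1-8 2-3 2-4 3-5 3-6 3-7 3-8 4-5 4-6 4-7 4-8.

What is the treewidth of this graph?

4

A width-4 tree decomposition is:
Bags: B1 = {0, 1, 3, 4, 5}  B2 = {0, 1, 2, 3, 4}  B3 = {0, 1, 3, 4, 6}  B4 = {0, 1, 3, 4, 7}  B5 = {0, 1, 3, 4, 8}
Tree: B1–B2, B2–B3, B3–B4, B4–B5
Every bag has size at most 5, so the width is 5 − 1 = 4 and tw(G) ≤ 4. For the lower bound: the 5 vertex sets {0,5}, {2,4}, {3,6}, {1}, {7} are disjoint, each induces a connected subgraph, and every pair is joined by at least one edge of G. Contracting each set to a single vertex therefore yields K_{5} as a minor, and since treewidth is minor-monotone, tw(G) ≥ tw(K_{5}) = 4. The upper and lower bounds meet at 4, so that is the treewidth.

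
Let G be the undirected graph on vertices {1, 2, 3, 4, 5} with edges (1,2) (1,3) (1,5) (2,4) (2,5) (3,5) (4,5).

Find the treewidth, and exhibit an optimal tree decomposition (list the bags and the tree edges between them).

Treewidth 2.
Bags: B1 = {1, 2, 5}  B2 = {2, 4, 5}  B3 = {1, 3, 5}
Tree: B1–B2, B1–B3

Every bag has size at most 3, so the width is 3 − 1 = 2 and tw(G) ≤ 2. On the other hand G contains the 3-clique {1, 2, 5}. A clique must lie in a single bag of any decomposition, so no decomposition can have width below 2. The upper and lower bounds meet at 2, so that is the treewidth.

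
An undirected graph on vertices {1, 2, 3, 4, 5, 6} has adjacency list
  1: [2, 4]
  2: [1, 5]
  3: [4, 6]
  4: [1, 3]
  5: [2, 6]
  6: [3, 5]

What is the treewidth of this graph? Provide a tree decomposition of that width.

The largest bag has 3 vertices, giving width 2; this decomposition certifies tw(G) ≤ 2. Since 5–2–1–4–3–6–5 is a cycle in G, G is not acyclic. Forests are exactly the graphs of treewidth ≤ 1, so tw(G) ≥ 2. Therefore the treewidth is 2.

Treewidth 2.
One optimal decomposition is:
Bags: B1 = {1, 2, 5}  B2 = {1, 4, 5}  B3 = {3, 4, 5}  B4 = {3, 5, 6}
Tree: B1–B2, B2–B3, B3–B4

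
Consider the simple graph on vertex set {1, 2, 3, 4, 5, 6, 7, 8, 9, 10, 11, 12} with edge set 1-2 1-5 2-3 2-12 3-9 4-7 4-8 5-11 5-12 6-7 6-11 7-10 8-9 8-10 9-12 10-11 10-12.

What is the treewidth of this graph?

A width-3 tree decomposition is:
Bags: B1 = {4, 6, 7, 11}  B2 = {4, 7, 10, 11}  B3 = {4, 8, 10, 11}  B4 = {5, 8, 10, 11}  B5 = {5, 8, 10, 12}  B6 = {5, 8, 9, 12}  B7 = {1, 5, 9, 12}  B8 = {1, 2, 9, 12}  B9 = {1, 2, 3, 9}
Tree: B1–B2, B2–B3, B3–B4, B4–B5, B5–B6, B6–B7, B7–B8, B8–B9
Every bag has size at most 4, so the width is 4 − 1 = 3 and tw(G) ≤ 3. For the lower bound: the 4 vertex sets {4,6,7}, {11}, {10}, {5,8,9,12} are disjoint, each induces a connected subgraph, and every pair is joined by at least one edge of G. Contracting each set to a single vertex therefore yields K_{4} as a minor, and since treewidth is minor-monotone, tw(G) ≥ tw(K_{4}) = 3. The upper and lower bounds meet at 3, so that is the treewidth.

3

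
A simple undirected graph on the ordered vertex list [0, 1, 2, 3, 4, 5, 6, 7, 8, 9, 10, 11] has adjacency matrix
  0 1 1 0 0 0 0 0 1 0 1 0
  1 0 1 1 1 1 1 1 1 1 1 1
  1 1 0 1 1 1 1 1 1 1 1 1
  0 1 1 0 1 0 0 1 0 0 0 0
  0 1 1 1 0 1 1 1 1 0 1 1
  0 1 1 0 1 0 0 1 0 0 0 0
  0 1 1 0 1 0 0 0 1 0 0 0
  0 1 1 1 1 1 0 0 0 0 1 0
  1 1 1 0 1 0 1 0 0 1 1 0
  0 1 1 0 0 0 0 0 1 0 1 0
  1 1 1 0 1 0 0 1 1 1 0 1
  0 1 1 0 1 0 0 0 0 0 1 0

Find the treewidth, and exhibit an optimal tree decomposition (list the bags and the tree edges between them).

Treewidth 4.
One such decomposition:
Bags: B1 = {1, 2, 4, 8, 10}  B2 = {1, 2, 4, 7, 10}  B3 = {1, 2, 4, 5, 7}  B4 = {1, 2, 8, 9, 10}  B5 = {1, 2, 4, 10, 11}  B6 = {0, 1, 2, 8, 10}  B7 = {1, 2, 3, 4, 7}  B8 = {1, 2, 4, 6, 8}
Tree: B1–B2, B2–B3, B1–B4, B2–B5, B4–B6, B2–B7, B1–B8

Every bag has size at most 5, so the width is 5 − 1 = 4 and tw(G) ≤ 4. On the other hand G contains the 5-clique {0, 1, 2, 8, 10}. A clique must lie in a single bag of any decomposition, so no decomposition can have width below 4. Combining the bounds, tw(G) = 4.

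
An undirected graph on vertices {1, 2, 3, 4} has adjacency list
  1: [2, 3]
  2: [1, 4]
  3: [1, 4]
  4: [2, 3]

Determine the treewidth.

A width-2 tree decomposition is:
Bags: B1 = {1, 2, 3}  B2 = {2, 3, 4}
Tree: B1–B2
Every bag has size at most 3, so the width is 3 − 1 = 2 and tw(G) ≤ 2. Since 3–1–2–4–3 is a cycle in G, G is not acyclic. Forests are exactly the graphs of treewidth ≤ 1, so tw(G) ≥ 2. Hence tw(G) = 2 exactly.

2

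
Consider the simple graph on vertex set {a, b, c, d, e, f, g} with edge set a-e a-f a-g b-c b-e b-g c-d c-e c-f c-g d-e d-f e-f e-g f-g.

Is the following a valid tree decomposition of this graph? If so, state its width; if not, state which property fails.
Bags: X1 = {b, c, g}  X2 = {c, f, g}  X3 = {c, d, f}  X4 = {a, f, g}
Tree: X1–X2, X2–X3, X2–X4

A tree decomposition must satisfy three properties: every vertex lies in some bag; for every edge, both endpoints lie together in some bag; and for every vertex, the bags containing it form a connected subtree. Here vertex e appears in no bag, so the decomposition is invalid.

No — vertex e appears in no bag.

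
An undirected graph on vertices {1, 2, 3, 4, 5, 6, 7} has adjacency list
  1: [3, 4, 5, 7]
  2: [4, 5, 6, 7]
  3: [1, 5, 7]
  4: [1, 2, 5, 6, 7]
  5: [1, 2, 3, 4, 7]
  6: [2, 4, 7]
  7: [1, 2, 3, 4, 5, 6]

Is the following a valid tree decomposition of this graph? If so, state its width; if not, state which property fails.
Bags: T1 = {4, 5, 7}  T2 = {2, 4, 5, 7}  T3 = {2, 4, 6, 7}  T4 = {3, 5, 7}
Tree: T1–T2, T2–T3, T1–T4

A tree decomposition must satisfy three properties: every vertex lies in some bag; for every edge, both endpoints lie together in some bag; and for every vertex, the bags containing it form a connected subtree. Here vertex 1 appears in no bag, so the decomposition is invalid.

No — vertex 1 appears in no bag.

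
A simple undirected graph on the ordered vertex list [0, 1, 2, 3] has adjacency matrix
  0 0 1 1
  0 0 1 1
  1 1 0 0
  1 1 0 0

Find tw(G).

2

A width-2 tree decomposition is:
Bags: B1 = {0, 2, 3}  B2 = {1, 2, 3}
Tree: B1–B2
Each bag holds 3 vertices, so the decomposition has width 2, which upper-bounds the treewidth. Since 3–0–2–1–3 is a cycle in G, G is not acyclic. Forests are exactly the graphs of treewidth ≤ 1, so tw(G) ≥ 2. Therefore the treewidth is 2.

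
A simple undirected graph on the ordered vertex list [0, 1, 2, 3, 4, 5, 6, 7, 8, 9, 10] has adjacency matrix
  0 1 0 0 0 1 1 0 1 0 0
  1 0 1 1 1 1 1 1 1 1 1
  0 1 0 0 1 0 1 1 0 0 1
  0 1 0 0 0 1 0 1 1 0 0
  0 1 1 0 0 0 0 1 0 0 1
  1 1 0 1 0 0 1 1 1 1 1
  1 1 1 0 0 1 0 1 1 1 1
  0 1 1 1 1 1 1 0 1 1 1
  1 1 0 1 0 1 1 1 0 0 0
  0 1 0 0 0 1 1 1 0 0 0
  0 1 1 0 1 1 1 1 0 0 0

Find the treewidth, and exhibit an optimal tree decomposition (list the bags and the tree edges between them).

Treewidth 4.
Bags: B1 = {1, 5, 6, 7, 8}  B2 = {0, 1, 5, 6, 8}  B3 = {1, 5, 6, 7, 10}  B4 = {1, 3, 5, 7, 8}  B5 = {1, 2, 6, 7, 10}  B6 = {1, 5, 6, 7, 9}  B7 = {1, 2, 4, 7, 10}
Tree: B1–B2, B1–B3, B1–B4, B3–B5, B3–B6, B5–B7

Every bag has size at most 5, so the width is 5 − 1 = 4 and tw(G) ≤ 4. For the lower bound, the 5 vertices {0, 1, 5, 6, 8} are pairwise adjacent, and any tree decomposition puts a clique entirely inside one bag — forcing width ≥ 4. Hence tw(G) = 4 exactly.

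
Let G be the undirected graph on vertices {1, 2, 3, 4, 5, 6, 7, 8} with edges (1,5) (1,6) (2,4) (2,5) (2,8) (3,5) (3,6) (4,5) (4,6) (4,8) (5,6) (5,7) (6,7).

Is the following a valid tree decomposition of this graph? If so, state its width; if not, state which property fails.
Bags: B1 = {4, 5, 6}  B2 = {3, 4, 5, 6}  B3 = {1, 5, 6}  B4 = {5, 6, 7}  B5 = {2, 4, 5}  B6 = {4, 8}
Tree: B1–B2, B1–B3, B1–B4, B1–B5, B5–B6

No — edge (2,8) lies in no bag.

A tree decomposition must satisfy three properties: every vertex lies in some bag; for every edge, both endpoints lie together in some bag; and for every vertex, the bags containing it form a connected subtree. Here edge (2,8) lies in no bag, so the decomposition is invalid.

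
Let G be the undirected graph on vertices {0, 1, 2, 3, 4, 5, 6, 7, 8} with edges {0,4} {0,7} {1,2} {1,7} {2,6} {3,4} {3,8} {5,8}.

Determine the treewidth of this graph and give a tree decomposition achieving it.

Every bag has size at most 2, so the width is 2 − 1 = 1 and tw(G) ≤ 1. Any graph with an edge has treewidth ≥ 1, and G has the edge 6–2. The upper and lower bounds meet at 1, so that is the treewidth.

Treewidth 1.
Bags: B1 = {2, 6}  B2 = {1, 2}  B3 = {1, 7}  B4 = {0, 7}  B5 = {0, 4}  B6 = {3, 4}  B7 = {3, 8}  B8 = {5, 8}
Tree: B1–B2, B2–B3, B3–B4, B4–B5, B5–B6, B6–B7, B7–B8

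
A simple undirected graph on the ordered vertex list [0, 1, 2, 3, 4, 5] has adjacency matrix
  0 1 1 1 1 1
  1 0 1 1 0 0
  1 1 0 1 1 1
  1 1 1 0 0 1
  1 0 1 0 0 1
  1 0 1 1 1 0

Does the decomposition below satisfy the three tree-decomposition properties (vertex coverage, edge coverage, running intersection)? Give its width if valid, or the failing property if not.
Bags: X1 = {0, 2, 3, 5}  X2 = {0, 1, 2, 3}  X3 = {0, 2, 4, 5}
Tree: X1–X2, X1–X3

Yes; width 3.

Checking the three conditions: (i) the bags cover all of {0, 1, 2, 3, 4, 5}; (ii) for each edge, some bag contains both endpoints; (iii) the bags containing any fixed vertex form a subtree. All hold, so the decomposition is valid with width 4 − 1 = 3.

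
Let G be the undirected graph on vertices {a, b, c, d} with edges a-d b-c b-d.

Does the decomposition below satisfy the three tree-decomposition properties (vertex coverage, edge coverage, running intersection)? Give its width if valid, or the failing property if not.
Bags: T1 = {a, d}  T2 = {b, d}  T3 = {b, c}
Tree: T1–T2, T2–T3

Yes; width 1.

Checking the three conditions: (i) the bags cover all of {a, b, c, d}; (ii) for each edge, some bag contains both endpoints; (iii) the bags containing any fixed vertex form a subtree. All hold, so the decomposition is valid with width 2 − 1 = 1.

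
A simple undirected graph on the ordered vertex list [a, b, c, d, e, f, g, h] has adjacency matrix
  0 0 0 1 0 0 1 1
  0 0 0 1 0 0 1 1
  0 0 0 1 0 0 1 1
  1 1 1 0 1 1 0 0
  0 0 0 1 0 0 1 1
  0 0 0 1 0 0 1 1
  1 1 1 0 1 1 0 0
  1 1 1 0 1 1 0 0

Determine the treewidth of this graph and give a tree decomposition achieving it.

Treewidth 3.
One such decomposition:
Bags: B1 = {d, f, g, h}  B2 = {b, d, g, h}  B3 = {d, e, g, h}  B4 = {a, d, g, h}  B5 = {c, d, g, h}
Tree: B1–B2, B2–B3, B3–B4, B4–B5

Every bag has size at most 4, so the width is 4 − 1 = 3 and tw(G) ≤ 3. For the lower bound: the 4 vertex sets {f,g}, {b,h}, {d}, {e} are disjoint, each induces a connected subgraph, and every pair is joined by at least one edge of G. Contracting each set to a single vertex therefore yields K_{4} as a minor, and since treewidth is minor-monotone, tw(G) ≥ tw(K_{4}) = 3. Therefore the treewidth is 3.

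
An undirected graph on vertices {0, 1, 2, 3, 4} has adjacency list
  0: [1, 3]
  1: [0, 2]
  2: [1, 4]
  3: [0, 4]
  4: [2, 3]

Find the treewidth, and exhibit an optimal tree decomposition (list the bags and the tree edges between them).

Every bag has size at most 3, so the width is 3 − 1 = 2 and tw(G) ≤ 2. The edges 2–4–3–0–1–2 form a cycle, so G is not a tree and its treewidth is at least 2. The upper and lower bounds meet at 2, so that is the treewidth.

Treewidth 2.
One optimal decomposition is:
Bags: B1 = {2, 3, 4}  B2 = {0, 2, 3}  B3 = {0, 1, 2}
Tree: B1–B2, B2–B3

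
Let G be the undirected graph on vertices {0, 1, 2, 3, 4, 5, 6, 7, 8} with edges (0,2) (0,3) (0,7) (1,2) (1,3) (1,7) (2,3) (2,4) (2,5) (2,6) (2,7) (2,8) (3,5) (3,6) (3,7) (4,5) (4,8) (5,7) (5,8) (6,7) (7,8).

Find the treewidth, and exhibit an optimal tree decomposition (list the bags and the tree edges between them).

Treewidth 3.
One optimal decomposition is:
Bags: B1 = {2, 3, 5, 7}  B2 = {2, 3, 6, 7}  B3 = {1, 2, 3, 7}  B4 = {2, 5, 7, 8}  B5 = {0, 2, 3, 7}  B6 = {2, 4, 5, 8}
Tree: B1–B2, B1–B3, B1–B4, B3–B5, B4–B6

Every bag has size at most 4, so the width is 4 − 1 = 3 and tw(G) ≤ 3. For the lower bound, the 4 vertices {2, 4, 5, 8} are pairwise adjacent, and any tree decomposition puts a clique entirely inside one bag — forcing width ≥ 3. The upper and lower bounds meet at 3, so that is the treewidth.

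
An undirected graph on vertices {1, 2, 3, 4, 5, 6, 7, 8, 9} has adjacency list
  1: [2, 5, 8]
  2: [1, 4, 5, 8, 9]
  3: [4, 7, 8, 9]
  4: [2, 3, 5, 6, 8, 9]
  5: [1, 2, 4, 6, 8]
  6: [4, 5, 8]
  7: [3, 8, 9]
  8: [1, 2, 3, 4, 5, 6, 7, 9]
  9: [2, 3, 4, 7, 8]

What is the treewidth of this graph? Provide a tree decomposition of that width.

Every bag has size at most 4, so the width is 4 − 1 = 3 and tw(G) ≤ 3. Conversely, {1, 2, 5, 8} is a clique of size 4, and the vertices of any clique must share a bag in every tree decomposition; so some bag has ≥ 4 vertices and tw(G) ≥ 3. Combining the bounds, tw(G) = 3.

Treewidth 3.
One optimal decomposition is:
Bags: B1 = {3, 4, 8, 9}  B2 = {2, 4, 8, 9}  B3 = {2, 4, 5, 8}  B4 = {4, 5, 6, 8}  B5 = {3, 7, 8, 9}  B6 = {1, 2, 5, 8}
Tree: B1–B2, B2–B3, B3–B4, B1–B5, B3–B6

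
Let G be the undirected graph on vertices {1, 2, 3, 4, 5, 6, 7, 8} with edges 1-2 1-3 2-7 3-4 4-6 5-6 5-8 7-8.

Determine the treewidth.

A width-2 tree decomposition is:
Bags: B1 = {1, 2, 7}  B2 = {1, 3, 7}  B3 = {3, 4, 7}  B4 = {4, 6, 7}  B5 = {5, 6, 7}  B6 = {5, 7, 8}
Tree: B1–B2, B2–B3, B3–B4, B4–B5, B5–B6
Each bag holds 3 vertices, so the decomposition has width 2, which upper-bounds the treewidth. Since 7–2–1–3–4–6–5–8–7 is a cycle in G, G is not acyclic. Forests are exactly the graphs of treewidth ≤ 1, so tw(G) ≥ 2. The upper and lower bounds meet at 2, so that is the treewidth.

2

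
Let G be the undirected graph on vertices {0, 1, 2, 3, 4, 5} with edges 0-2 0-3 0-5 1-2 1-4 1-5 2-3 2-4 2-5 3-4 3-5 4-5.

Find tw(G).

3

A width-3 tree decomposition is:
Bags: B1 = {2, 3, 4, 5}  B2 = {1, 2, 4, 5}  B3 = {0, 2, 3, 5}
Tree: B1–B2, B1–B3
Every bag has size at most 4, so the width is 4 − 1 = 3 and tw(G) ≤ 3. Conversely, {1, 2, 4, 5} is a clique of size 4, and the vertices of any clique must share a bag in every tree decomposition; so some bag has ≥ 4 vertices and tw(G) ≥ 3. Hence tw(G) = 3 exactly.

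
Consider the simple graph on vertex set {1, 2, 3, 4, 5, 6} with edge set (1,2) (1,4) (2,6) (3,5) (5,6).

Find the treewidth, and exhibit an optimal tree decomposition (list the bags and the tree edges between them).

Treewidth 1.
One such decomposition:
Bags: B1 = {3, 5}  B2 = {5, 6}  B3 = {2, 6}  B4 = {1, 2}  B5 = {1, 4}
Tree: B1–B2, B2–B3, B3–B4, B4–B5

Each bag holds 2 vertices, so the decomposition has width 1, which upper-bounds the treewidth. Any graph with an edge has treewidth ≥ 1, and G has the edge 3–5. Hence tw(G) = 1 exactly.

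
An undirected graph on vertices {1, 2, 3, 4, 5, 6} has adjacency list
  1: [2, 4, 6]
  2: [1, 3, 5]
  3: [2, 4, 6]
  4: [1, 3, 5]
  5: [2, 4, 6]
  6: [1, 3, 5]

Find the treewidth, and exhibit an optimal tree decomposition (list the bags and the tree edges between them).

Treewidth 3.
One such decomposition:
Bags: B1 = {2, 3, 4, 6}  B2 = {2, 4, 5, 6}  B3 = {1, 2, 4, 6}
Tree: B1–B2, B2–B3

Each bag holds 4 vertices, so the decomposition has width 3, which upper-bounds the treewidth. For the lower bound: the 4 vertex sets {3,4}, {5,6}, {2}, {1} are disjoint, each induces a connected subgraph, and every pair is joined by at least one edge of G. Contracting each set to a single vertex therefore yields K_{4} as a minor, and since treewidth is minor-monotone, tw(G) ≥ tw(K_{4}) = 3. Hence tw(G) = 3 exactly.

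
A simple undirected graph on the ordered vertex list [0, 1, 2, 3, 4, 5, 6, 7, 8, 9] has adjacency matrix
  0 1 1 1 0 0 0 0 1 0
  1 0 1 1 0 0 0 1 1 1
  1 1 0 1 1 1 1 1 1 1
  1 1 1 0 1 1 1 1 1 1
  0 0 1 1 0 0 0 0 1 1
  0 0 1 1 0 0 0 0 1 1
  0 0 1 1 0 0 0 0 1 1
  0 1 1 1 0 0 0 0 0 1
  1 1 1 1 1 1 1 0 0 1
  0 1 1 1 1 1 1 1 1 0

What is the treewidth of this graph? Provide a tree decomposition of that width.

Treewidth 4.
One optimal decomposition is:
Bags: B1 = {2, 3, 5, 8, 9}  B2 = {1, 2, 3, 8, 9}  B3 = {2, 3, 6, 8, 9}  B4 = {1, 2, 3, 7, 9}  B5 = {2, 3, 4, 8, 9}  B6 = {0, 1, 2, 3, 8}
Tree: B1–B2, B1–B3, B2–B4, B2–B5, B2–B6

Each bag holds 5 vertices, so the decomposition has width 4, which upper-bounds the treewidth. For the lower bound, the 5 vertices {0, 1, 2, 3, 8} are pairwise adjacent, and any tree decomposition puts a clique entirely inside one bag — forcing width ≥ 4. Hence tw(G) = 4 exactly.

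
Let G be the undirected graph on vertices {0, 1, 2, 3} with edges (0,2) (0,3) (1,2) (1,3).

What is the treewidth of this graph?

2

A width-2 tree decomposition is:
Bags: B1 = {1, 2, 3}  B2 = {0, 2, 3}
Tree: B1–B2
The largest bag has 3 vertices, giving width 2; this decomposition certifies tw(G) ≤ 2. Since 2–1–3–0–2 is a cycle in G, G is not acyclic. Forests are exactly the graphs of treewidth ≤ 1, so tw(G) ≥ 2. Therefore the treewidth is 2.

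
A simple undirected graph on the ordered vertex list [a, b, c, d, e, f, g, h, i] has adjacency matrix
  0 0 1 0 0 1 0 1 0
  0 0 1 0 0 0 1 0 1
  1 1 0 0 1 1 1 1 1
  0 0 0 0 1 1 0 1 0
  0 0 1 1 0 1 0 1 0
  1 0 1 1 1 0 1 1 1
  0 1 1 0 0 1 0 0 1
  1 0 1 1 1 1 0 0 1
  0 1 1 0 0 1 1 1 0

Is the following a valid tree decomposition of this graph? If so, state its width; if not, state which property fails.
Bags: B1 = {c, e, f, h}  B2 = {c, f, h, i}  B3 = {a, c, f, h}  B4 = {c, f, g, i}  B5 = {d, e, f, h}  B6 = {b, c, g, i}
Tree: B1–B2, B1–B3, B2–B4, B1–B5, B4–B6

Every vertex of G appears in some bag (union = {a, b, c, d, e, f, g, h, i}); every edge is covered by a bag; and for each vertex v the set of bags containing v is connected in the bag tree. The decomposition is therefore valid. The largest bag has 4 vertices, so the width is 3.

Yes; width 3.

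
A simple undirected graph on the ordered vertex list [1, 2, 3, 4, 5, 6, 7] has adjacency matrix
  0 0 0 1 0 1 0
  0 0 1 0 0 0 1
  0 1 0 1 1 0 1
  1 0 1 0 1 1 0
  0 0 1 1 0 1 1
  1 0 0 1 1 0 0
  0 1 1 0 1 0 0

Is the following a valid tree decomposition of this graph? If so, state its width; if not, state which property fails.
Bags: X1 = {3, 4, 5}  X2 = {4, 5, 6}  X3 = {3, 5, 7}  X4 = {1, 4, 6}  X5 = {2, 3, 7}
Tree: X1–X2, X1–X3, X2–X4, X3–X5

Yes; width 2.

Vertex coverage: the bags together contain {1, 2, 3, 4, 5, 6, 7}, the full vertex set. Edge coverage: each edge of G has both endpoints in at least one bag. Running intersection: for every vertex, the bags containing it form a connected subtree. All three properties hold, so this is a valid tree decomposition of width max|bag| − 1 = 2, and hence tw(G) ≤ 2.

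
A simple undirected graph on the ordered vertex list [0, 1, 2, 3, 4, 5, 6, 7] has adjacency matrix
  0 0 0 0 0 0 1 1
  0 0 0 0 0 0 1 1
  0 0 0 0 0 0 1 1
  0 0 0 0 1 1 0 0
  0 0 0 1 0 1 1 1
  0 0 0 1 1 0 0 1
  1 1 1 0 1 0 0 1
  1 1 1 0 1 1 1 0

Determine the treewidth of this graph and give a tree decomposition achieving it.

Each bag holds 3 vertices, so the decomposition has width 2, which upper-bounds the treewidth. On the other hand G contains the 3-clique {3, 4, 5}. A clique must lie in a single bag of any decomposition, so no decomposition can have width below 2. Hence tw(G) = 2 exactly.

Treewidth 2.
One optimal decomposition is:
Bags: B1 = {4, 6, 7}  B2 = {2, 6, 7}  B3 = {1, 6, 7}  B4 = {4, 5, 7}  B5 = {0, 6, 7}  B6 = {3, 4, 5}
Tree: B1–B2, B2–B3, B1–B4, B1–B5, B4–B6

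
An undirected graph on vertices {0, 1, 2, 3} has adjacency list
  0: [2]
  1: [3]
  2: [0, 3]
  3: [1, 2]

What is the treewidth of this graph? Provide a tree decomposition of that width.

The largest bag has 2 vertices, giving width 1; this decomposition certifies tw(G) ≤ 1. Any graph with an edge has treewidth ≥ 1, and G has the edge 1–3. The upper and lower bounds meet at 1, so that is the treewidth.

Treewidth 1.
Bags: B1 = {1, 3}  B2 = {2, 3}  B3 = {0, 2}
Tree: B1–B2, B2–B3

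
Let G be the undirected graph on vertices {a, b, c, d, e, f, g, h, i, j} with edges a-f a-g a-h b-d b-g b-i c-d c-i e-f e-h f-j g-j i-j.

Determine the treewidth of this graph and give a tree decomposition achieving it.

Treewidth 2.
One such decomposition:
Bags: B1 = {b, c, d}  B2 = {b, c, i}  B3 = {b, g, i}  B4 = {g, i, j}  B5 = {a, g, j}  B6 = {a, f, j}  B7 = {a, f, h}  B8 = {e, f, h}
Tree: B1–B2, B2–B3, B3–B4, B4–B5, B5–B6, B6–B7, B7–B8

Each bag holds 3 vertices, so the decomposition has width 2, which upper-bounds the treewidth. The edges d–c–i–b–d form a cycle, so G is not a tree and its treewidth is at least 2. Therefore the treewidth is 2.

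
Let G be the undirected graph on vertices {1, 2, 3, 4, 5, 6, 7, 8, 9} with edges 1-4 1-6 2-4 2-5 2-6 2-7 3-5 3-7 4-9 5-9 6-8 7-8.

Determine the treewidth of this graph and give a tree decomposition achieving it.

The largest bag has 4 vertices, giving width 3; this decomposition certifies tw(G) ≤ 3. For the lower bound: the 4 vertex sets {3,5,9}, {4}, {2}, {1,6,7,8} are disjoint, each induces a connected subgraph, and every pair is joined by at least one edge of G. Contracting each set to a single vertex therefore yields K_{4} as a minor, and since treewidth is minor-monotone, tw(G) ≥ tw(K_{4}) = 3. The upper and lower bounds meet at 3, so that is the treewidth.

Treewidth 3.
Bags: B1 = {3, 4, 5, 9}  B2 = {2, 3, 4, 5}  B3 = {2, 3, 4, 7}  B4 = {1, 2, 4, 7}  B5 = {1, 2, 6, 7}  B6 = {1, 6, 7, 8}
Tree: B1–B2, B2–B3, B3–B4, B4–B5, B5–B6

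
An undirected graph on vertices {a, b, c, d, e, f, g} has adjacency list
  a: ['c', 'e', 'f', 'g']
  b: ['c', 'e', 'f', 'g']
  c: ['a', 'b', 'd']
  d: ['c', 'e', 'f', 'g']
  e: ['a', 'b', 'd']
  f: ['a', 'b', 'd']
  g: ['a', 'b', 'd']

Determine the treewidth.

A width-3 tree decomposition is:
Bags: B1 = {a, b, c, d}  B2 = {a, b, d, g}  B3 = {a, b, d, e}  B4 = {a, b, d, f}
Tree: B1–B2, B2–B3, B3–B4
Every bag has size at most 4, so the width is 4 − 1 = 3 and tw(G) ≤ 3. For the lower bound: the 4 vertex sets {c,d}, {b,g}, {a}, {e} are disjoint, each induces a connected subgraph, and every pair is joined by at least one edge of G. Contracting each set to a single vertex therefore yields K_{4} as a minor, and since treewidth is minor-monotone, tw(G) ≥ tw(K_{4}) = 3. Therefore the treewidth is 3.

3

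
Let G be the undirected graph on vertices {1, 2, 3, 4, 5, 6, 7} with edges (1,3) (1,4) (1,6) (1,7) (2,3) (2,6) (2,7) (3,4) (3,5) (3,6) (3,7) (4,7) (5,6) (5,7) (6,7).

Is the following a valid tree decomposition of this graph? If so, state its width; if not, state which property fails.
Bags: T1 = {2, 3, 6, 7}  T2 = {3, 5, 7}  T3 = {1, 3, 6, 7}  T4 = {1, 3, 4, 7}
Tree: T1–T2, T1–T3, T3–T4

No — edge (6,5) lies in no bag.

A tree decomposition must satisfy three properties: every vertex lies in some bag; for every edge, both endpoints lie together in some bag; and for every vertex, the bags containing it form a connected subtree. Here edge (6,5) lies in no bag, so the decomposition is invalid.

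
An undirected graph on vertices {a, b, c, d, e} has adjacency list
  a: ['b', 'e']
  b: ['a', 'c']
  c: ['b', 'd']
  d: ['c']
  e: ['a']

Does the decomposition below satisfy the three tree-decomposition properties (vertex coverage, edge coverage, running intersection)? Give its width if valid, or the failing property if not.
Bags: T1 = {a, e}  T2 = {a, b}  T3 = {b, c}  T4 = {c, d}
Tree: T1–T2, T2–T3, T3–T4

Yes; width 1.

Every vertex of G appears in some bag (union = {a, b, c, d, e}); every edge is covered by a bag; and for each vertex v the set of bags containing v is connected in the bag tree. The decomposition is therefore valid. The largest bag has 2 vertices, so the width is 1.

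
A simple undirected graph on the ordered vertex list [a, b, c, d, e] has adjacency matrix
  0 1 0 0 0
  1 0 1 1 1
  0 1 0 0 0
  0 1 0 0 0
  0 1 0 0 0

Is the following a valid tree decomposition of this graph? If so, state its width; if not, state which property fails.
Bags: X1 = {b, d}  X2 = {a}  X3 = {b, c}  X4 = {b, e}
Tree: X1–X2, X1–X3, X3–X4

A tree decomposition must satisfy three properties: every vertex lies in some bag; for every edge, both endpoints lie together in some bag; and for every vertex, the bags containing it form a connected subtree. Here edge (b,a) lies in no bag, so the decomposition is invalid.

No — edge (b,a) lies in no bag.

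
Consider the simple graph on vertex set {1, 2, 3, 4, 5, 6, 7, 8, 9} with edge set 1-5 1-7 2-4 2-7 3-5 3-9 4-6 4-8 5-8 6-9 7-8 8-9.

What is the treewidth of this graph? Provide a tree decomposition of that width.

Every bag has size at most 4, so the width is 4 − 1 = 3 and tw(G) ≤ 3. For the lower bound: the 4 vertex sets {2,4,6}, {9}, {8}, {1,3,5,7} are disjoint, each induces a connected subgraph, and every pair is joined by at least one edge of G. Contracting each set to a single vertex therefore yields K_{4} as a minor, and since treewidth is minor-monotone, tw(G) ≥ tw(K_{4}) = 3. Combining the bounds, tw(G) = 3.

Treewidth 3.
One optimal decomposition is:
Bags: B1 = {2, 4, 6, 9}  B2 = {2, 4, 8, 9}  B3 = {2, 7, 8, 9}  B4 = {3, 7, 8, 9}  B5 = {3, 5, 7, 8}  B6 = {1, 3, 5, 7}
Tree: B1–B2, B2–B3, B3–B4, B4–B5, B5–B6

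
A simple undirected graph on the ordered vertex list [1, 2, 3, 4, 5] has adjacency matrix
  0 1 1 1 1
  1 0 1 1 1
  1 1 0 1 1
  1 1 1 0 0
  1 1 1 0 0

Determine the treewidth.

A width-3 tree decomposition is:
Bags: B1 = {1, 2, 3, 4}  B2 = {1, 2, 3, 5}
Tree: B1–B2
The largest bag has 4 vertices, giving width 3; this decomposition certifies tw(G) ≤ 3. For the lower bound, the 4 vertices {1, 2, 3, 4} are pairwise adjacent, and any tree decomposition puts a clique entirely inside one bag — forcing width ≥ 3. The upper and lower bounds meet at 3, so that is the treewidth.

3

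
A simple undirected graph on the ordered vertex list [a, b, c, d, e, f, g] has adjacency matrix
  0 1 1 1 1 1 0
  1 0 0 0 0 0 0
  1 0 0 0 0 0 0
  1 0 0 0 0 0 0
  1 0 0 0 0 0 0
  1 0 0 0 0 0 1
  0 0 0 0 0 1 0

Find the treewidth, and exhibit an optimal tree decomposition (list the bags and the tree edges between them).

Each bag holds 2 vertices, so the decomposition has width 1, which upper-bounds the treewidth. Any graph with an edge has treewidth ≥ 1, and G has the edge a–b. Combining the bounds, tw(G) = 1.

Treewidth 1.
Bags: B1 = {a, b}  B2 = {a, c}  B3 = {a, e}  B4 = {a, f}  B5 = {f, g}  B6 = {a, d}
Tree: B1–B2, B2–B3, B2–B4, B4–B5, B1–B6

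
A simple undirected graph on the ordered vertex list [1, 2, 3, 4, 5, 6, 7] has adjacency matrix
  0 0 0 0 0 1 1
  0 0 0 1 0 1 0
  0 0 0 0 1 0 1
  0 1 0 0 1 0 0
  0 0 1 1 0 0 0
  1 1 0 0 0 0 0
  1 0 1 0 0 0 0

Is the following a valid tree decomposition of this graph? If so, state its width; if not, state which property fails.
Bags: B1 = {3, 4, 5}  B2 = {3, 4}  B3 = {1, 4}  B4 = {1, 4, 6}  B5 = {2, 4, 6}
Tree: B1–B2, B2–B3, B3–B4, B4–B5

No — vertex 7 appears in no bag.

A tree decomposition must satisfy three properties: every vertex lies in some bag; for every edge, both endpoints lie together in some bag; and for every vertex, the bags containing it form a connected subtree. Here vertex 7 appears in no bag, so the decomposition is invalid.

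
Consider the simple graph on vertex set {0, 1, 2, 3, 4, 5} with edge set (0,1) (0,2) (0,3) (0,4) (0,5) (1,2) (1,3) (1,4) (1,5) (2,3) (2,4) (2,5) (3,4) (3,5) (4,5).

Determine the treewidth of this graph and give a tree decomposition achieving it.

Treewidth 5.
One such decomposition:
Bags: B1 = {0, 1, 2, 3, 4, 5}
Tree: (single bag)

A single bag containing all 6 vertices is trivially a valid decomposition of width 5. For the lower bound, the 6 vertices {0, 1, 2, 3, 4, 5} are pairwise adjacent, and any tree decomposition puts a clique entirely inside one bag — forcing width ≥ 5. Combining the bounds, tw(G) = 5.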